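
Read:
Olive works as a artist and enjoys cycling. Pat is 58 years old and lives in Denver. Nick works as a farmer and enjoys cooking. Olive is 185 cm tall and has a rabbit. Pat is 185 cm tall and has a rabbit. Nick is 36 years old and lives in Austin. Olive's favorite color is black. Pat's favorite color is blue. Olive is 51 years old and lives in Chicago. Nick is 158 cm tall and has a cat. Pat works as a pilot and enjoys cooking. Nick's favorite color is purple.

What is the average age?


Sum=145, n=3, avg=48.33

48.33


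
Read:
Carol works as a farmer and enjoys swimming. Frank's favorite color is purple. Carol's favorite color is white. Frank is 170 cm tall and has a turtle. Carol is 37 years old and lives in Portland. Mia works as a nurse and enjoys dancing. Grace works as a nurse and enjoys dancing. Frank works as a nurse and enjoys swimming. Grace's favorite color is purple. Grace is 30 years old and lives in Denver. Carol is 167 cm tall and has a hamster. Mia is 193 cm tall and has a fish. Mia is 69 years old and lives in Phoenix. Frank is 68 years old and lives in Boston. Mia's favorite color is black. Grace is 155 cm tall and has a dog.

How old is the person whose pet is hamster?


Person with pet=hamster is Carol, age 37

37


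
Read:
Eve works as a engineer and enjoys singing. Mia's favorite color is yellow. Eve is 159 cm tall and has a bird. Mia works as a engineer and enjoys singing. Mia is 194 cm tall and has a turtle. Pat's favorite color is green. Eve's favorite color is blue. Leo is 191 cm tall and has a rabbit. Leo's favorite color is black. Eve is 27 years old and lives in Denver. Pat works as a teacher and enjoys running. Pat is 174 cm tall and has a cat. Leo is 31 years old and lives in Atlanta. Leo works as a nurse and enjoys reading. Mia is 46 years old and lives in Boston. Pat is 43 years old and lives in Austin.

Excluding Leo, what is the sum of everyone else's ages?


Sum (excluding Leo): 116

116


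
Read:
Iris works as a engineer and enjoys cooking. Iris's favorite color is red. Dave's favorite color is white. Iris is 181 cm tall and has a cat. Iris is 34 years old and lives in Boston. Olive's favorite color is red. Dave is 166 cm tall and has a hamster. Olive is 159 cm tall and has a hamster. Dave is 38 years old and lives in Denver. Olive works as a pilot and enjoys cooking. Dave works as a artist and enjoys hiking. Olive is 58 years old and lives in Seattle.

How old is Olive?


Olive is 58 years old

58


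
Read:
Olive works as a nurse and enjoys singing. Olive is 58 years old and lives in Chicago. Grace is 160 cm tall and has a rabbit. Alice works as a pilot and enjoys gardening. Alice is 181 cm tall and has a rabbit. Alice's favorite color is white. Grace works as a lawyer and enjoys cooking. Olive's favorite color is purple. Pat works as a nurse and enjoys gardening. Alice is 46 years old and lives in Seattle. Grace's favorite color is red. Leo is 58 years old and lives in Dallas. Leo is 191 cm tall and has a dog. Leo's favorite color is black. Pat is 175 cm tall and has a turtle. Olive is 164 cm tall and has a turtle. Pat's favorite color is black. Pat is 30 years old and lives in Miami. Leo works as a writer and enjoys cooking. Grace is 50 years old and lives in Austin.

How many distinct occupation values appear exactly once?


Unique occupation values: 3

3


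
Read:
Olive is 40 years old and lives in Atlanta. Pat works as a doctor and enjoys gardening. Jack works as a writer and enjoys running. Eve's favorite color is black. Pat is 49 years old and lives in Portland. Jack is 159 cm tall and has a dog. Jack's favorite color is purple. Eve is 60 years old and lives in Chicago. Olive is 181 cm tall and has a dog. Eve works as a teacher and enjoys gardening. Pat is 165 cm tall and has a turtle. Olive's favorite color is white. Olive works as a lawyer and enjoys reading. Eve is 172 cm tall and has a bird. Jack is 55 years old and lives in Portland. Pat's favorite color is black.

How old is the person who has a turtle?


Person with turtle is Pat, age 49

49


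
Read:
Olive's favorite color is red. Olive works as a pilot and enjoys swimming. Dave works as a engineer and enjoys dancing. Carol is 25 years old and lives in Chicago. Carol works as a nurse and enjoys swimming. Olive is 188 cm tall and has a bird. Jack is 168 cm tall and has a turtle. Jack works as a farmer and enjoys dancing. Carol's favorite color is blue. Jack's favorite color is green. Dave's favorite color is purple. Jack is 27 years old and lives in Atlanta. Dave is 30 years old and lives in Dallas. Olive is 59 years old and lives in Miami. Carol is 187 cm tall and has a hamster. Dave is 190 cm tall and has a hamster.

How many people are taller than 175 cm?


Taller than 175: 3

3


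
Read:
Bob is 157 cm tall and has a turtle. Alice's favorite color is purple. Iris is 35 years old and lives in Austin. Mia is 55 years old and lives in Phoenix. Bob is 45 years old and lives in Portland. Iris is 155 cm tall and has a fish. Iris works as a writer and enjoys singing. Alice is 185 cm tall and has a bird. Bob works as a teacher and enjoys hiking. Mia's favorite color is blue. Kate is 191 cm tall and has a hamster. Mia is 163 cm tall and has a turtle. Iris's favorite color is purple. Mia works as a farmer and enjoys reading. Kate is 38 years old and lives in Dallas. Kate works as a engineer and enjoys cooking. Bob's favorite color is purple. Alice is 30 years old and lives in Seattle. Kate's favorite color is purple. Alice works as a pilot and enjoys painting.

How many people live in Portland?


Count in Portland: 1

1


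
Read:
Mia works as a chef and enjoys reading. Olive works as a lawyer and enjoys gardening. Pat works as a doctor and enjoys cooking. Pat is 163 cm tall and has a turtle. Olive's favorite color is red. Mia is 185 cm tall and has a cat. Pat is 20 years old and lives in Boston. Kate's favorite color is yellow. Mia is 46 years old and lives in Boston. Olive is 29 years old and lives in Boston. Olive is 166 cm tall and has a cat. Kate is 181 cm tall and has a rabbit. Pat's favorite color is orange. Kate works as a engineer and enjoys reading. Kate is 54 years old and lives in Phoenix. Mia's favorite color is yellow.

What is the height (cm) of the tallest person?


Tallest: Mia at 185 cm

185


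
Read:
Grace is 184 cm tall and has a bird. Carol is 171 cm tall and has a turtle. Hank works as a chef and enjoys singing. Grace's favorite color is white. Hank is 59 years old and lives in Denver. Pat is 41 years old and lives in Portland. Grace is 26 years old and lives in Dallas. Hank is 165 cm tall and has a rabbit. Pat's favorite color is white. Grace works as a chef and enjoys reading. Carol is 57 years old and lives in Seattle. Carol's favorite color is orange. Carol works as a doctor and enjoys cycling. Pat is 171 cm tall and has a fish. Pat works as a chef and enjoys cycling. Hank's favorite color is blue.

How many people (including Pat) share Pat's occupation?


Pat is a chef. Count = 3

3


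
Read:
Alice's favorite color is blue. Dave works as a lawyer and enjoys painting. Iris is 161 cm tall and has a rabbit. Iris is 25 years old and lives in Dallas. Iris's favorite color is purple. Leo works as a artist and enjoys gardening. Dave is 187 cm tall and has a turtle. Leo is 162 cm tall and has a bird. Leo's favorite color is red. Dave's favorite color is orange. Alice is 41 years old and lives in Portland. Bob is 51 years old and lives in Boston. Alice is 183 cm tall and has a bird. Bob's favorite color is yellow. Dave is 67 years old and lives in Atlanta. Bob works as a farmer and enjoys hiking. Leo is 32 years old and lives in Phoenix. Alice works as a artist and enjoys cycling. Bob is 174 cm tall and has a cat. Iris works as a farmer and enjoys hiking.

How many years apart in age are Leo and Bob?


32 vs 51, diff = 19

19


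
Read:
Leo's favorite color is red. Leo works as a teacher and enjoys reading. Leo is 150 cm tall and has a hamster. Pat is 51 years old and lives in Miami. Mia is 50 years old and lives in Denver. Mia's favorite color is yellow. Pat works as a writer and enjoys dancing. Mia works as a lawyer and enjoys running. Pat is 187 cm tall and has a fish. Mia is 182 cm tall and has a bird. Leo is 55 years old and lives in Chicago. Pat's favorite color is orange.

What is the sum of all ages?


51+50+55 = 156

156


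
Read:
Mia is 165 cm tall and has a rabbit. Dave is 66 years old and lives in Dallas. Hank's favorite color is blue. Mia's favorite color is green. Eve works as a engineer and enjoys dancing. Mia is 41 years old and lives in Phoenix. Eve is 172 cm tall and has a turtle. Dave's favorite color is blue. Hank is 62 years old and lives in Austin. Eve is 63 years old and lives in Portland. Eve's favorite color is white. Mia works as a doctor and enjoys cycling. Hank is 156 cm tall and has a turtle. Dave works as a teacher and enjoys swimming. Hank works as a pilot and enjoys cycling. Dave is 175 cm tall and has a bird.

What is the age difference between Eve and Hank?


|63 - 62| = 1

1


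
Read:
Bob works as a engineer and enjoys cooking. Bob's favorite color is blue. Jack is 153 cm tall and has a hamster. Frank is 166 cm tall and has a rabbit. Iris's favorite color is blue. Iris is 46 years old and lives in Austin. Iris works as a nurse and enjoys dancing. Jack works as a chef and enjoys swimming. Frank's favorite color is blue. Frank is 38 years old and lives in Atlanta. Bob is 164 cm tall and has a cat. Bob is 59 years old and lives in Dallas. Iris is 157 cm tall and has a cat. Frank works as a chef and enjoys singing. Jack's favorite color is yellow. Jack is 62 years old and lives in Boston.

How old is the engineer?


The engineer is Bob, age 59

59


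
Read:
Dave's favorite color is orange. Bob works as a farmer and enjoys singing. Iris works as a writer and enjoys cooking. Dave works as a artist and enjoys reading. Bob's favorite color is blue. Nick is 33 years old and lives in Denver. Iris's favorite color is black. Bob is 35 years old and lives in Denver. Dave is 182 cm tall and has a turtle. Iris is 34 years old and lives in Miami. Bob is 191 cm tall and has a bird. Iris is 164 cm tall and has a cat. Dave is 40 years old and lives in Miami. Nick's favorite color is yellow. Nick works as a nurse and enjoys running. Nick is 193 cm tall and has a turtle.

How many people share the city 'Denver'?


Count: 2

2


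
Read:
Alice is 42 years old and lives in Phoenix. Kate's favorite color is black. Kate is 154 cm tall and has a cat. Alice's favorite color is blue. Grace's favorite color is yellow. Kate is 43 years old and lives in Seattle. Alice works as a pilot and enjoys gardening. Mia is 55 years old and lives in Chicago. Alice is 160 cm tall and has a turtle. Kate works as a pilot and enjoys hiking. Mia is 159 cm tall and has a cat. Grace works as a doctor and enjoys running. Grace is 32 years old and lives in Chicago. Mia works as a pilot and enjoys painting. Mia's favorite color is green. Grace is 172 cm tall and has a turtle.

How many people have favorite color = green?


Count: 1

1


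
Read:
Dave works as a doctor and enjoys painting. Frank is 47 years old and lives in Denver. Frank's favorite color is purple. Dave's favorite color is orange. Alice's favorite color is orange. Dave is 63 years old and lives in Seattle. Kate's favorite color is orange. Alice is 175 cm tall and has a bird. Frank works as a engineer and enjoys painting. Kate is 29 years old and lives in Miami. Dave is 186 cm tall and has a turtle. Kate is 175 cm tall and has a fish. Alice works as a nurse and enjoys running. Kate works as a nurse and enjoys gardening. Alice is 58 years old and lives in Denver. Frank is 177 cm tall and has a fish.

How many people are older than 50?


Filter: 2

2


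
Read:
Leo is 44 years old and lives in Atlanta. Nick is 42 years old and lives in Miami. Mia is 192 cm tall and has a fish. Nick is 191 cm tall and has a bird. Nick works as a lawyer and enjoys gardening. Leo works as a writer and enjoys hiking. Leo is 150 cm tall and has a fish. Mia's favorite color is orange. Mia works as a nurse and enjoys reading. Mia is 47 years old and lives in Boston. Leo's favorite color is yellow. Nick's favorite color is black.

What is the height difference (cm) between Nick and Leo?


|191 - 150| = 41

41


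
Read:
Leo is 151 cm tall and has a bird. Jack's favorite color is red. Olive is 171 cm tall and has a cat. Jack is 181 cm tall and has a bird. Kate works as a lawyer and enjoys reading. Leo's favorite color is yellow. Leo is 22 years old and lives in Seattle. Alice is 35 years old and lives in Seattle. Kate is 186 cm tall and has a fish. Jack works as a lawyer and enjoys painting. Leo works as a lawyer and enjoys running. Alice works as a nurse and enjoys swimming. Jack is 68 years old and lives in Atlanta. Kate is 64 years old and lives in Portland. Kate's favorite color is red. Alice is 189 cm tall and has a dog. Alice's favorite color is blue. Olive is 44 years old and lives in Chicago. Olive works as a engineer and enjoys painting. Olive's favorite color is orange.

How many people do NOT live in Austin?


Not in Austin: 5

5


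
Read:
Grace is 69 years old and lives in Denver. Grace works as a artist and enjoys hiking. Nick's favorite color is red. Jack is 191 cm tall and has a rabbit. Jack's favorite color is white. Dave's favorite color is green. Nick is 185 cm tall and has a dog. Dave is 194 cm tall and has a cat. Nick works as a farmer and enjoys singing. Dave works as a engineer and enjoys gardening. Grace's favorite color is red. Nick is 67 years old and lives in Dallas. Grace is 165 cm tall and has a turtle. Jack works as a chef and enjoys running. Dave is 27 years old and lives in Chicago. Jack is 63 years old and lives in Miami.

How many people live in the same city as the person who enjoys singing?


Person with hobby singing is Nick, city Dallas. Count = 1

1


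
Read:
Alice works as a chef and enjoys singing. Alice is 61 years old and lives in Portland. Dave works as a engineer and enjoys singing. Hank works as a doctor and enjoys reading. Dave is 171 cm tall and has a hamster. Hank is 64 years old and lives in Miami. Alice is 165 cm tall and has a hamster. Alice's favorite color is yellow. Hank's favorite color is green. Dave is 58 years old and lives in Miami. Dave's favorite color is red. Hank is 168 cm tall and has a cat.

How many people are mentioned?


People: Hank, Alice, Dave. Count = 3

3


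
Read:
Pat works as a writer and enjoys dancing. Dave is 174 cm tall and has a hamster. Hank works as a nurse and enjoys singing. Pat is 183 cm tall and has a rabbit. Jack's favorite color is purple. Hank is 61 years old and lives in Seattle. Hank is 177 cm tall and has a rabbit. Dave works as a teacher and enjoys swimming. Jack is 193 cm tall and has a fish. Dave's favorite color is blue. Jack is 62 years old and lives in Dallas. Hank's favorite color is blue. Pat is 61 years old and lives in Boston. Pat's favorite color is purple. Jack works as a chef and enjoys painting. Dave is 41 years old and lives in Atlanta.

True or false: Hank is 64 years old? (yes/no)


Hank is actually 61. no

no


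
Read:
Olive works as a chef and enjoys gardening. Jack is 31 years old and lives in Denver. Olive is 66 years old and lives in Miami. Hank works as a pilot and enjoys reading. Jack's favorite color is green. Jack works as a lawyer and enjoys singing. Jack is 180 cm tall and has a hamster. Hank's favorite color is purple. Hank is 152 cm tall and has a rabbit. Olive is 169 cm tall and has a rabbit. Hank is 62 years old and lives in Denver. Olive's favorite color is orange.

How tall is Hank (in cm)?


Hank is 152 cm tall

152


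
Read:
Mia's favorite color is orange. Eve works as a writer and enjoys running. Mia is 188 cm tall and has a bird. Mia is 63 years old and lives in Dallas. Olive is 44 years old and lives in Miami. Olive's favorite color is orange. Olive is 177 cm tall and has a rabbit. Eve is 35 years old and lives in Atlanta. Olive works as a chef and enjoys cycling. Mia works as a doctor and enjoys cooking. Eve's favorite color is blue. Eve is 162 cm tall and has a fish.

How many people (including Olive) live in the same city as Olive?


Olive lives in Miami. Count = 1

1


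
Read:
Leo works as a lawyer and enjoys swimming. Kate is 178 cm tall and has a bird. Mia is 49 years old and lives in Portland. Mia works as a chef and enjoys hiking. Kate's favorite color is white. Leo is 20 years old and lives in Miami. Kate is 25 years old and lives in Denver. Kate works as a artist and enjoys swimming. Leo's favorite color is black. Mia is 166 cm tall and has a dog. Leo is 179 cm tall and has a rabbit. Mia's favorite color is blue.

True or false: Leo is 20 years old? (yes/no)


Leo is actually 20. yes

yes


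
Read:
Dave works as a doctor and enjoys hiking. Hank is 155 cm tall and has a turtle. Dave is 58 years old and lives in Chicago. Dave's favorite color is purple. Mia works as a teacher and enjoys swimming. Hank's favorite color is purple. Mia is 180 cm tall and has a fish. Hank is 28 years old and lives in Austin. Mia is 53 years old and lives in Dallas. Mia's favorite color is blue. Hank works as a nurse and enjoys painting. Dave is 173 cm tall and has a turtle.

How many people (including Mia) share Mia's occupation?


Mia is a teacher. Count = 1

1


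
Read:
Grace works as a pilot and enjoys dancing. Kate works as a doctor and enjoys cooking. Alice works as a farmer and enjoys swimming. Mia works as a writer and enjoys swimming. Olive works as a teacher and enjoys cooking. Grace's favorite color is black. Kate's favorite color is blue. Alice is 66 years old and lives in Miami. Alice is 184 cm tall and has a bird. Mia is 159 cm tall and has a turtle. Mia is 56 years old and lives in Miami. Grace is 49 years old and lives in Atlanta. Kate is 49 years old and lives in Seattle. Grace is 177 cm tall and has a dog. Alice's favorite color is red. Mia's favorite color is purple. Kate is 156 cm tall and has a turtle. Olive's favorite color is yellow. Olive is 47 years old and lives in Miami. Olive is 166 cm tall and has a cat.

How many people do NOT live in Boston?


Not in Boston: 5

5


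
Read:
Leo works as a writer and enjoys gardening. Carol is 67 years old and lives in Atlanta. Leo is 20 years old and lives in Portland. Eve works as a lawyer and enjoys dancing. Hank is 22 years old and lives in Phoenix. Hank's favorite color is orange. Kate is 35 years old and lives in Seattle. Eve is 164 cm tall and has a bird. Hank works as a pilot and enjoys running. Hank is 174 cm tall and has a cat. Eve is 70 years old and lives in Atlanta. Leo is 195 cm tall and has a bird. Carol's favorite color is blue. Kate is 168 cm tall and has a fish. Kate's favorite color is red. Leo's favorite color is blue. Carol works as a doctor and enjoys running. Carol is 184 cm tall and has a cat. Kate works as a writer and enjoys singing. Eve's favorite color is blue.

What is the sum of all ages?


22+67+20+35+70 = 214

214


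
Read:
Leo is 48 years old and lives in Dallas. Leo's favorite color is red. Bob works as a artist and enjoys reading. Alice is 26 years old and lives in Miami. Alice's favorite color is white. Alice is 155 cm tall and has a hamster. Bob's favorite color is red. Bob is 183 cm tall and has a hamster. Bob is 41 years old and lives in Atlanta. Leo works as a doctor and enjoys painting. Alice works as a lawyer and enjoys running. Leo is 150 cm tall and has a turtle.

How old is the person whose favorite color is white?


Person with favorite color=white is Alice, age 26

26


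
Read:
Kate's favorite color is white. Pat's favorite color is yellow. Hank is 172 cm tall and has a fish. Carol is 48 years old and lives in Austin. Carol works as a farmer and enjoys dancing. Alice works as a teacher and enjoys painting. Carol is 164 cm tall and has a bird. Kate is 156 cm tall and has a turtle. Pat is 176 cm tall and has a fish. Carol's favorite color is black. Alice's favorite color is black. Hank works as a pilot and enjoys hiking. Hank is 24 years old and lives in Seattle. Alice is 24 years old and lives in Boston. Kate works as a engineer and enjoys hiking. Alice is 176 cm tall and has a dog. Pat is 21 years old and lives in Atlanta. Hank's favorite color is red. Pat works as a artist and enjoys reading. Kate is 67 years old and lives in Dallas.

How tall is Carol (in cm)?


Carol is 164 cm tall

164


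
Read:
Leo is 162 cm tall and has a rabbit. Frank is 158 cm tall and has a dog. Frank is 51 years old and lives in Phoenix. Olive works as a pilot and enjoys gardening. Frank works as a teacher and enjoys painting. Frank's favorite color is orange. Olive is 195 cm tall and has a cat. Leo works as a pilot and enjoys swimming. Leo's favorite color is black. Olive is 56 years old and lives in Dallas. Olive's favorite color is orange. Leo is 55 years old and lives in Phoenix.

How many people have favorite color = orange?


Count: 2

2


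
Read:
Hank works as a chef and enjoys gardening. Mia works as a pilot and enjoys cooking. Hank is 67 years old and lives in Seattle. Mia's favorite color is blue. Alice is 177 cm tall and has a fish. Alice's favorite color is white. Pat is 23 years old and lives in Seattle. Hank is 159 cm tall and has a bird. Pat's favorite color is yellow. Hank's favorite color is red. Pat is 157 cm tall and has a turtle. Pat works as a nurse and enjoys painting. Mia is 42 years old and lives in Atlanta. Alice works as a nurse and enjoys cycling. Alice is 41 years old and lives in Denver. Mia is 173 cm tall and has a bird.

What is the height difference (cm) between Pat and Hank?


|157 - 159| = 2

2


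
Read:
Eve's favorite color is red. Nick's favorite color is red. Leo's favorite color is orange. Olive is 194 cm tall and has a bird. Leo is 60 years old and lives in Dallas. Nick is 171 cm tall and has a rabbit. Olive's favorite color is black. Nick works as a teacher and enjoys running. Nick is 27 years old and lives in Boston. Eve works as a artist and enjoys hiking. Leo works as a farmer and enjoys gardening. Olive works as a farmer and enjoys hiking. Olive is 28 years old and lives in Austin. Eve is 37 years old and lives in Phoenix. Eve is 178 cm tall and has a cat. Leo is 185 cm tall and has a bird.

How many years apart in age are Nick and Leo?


27 vs 60, diff = 33

33


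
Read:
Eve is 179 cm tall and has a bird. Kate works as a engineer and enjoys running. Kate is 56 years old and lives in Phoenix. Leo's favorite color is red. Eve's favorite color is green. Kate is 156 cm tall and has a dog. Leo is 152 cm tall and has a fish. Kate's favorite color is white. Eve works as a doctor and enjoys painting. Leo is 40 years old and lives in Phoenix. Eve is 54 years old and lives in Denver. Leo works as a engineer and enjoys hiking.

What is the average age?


Sum=150, n=3, avg=50

50


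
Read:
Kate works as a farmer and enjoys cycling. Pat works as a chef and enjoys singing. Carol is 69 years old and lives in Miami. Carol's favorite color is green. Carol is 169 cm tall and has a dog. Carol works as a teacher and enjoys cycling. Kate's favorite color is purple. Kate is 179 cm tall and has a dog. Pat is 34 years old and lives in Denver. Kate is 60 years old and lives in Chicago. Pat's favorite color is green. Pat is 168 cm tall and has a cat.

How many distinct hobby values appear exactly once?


Unique hobby values: 1

1


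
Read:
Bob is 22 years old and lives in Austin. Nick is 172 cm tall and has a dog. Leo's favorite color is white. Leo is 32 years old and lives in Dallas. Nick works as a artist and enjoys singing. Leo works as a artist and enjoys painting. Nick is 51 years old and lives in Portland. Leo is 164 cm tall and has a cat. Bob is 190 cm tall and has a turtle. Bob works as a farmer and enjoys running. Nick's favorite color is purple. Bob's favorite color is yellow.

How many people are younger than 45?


Filter: 2

2


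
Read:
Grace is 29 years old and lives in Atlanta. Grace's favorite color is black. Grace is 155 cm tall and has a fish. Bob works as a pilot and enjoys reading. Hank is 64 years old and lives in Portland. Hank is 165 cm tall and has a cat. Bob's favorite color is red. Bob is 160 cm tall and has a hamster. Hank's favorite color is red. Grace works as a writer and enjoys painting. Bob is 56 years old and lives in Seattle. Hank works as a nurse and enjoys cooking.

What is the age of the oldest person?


Oldest: Hank at 64

64


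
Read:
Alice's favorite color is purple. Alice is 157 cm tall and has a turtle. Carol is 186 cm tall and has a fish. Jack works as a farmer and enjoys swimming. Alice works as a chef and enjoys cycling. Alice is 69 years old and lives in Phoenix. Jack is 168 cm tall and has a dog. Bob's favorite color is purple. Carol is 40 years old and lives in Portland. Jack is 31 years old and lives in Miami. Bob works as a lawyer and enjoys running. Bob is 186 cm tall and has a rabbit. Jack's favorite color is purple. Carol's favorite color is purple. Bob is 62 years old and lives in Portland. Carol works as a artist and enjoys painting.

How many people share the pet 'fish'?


Count: 1

1


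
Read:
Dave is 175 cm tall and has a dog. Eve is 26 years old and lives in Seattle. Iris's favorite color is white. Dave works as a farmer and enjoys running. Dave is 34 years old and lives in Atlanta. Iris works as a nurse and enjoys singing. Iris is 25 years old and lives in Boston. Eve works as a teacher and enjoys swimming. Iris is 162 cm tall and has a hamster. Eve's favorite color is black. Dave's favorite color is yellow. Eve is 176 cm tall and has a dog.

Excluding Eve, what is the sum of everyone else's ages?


Sum (excluding Eve): 59

59


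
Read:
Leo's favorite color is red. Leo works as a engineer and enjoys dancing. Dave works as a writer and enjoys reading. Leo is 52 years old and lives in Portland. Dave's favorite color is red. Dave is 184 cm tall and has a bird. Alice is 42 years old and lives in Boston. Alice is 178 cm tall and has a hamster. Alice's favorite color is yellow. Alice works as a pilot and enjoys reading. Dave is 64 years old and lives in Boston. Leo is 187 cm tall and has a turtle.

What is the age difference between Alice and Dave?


|42 - 64| = 22

22


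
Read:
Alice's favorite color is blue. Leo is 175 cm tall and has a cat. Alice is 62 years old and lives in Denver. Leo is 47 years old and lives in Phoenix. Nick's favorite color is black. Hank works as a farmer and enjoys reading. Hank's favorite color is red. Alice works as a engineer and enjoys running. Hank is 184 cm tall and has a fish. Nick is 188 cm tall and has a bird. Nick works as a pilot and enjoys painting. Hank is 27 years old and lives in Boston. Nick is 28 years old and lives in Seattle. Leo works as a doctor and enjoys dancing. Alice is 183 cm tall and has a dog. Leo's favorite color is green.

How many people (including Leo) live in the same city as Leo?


Leo lives in Phoenix. Count = 1

1


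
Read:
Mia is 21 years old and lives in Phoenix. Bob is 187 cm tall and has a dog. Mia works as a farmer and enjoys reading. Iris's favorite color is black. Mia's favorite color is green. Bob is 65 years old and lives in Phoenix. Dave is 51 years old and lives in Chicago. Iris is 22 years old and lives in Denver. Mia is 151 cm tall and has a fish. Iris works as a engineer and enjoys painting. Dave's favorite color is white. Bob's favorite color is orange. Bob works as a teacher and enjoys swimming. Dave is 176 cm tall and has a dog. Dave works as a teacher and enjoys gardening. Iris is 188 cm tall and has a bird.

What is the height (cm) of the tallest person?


Tallest: Iris at 188 cm

188


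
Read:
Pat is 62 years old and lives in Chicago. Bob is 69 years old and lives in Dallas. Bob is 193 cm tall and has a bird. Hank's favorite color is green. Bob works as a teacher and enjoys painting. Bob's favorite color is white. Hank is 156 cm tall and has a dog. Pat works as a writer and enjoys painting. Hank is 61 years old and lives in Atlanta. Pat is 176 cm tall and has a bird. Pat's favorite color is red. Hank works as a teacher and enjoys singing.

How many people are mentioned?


People: Pat, Bob, Hank. Count = 3

3


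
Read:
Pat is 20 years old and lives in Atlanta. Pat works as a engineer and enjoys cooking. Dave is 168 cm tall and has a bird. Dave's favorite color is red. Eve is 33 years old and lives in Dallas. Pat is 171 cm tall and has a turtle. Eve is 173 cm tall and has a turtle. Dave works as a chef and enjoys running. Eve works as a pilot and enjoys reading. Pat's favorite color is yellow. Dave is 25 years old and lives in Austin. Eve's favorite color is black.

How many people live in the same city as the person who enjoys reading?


Person with hobby reading is Eve, city Dallas. Count = 1

1


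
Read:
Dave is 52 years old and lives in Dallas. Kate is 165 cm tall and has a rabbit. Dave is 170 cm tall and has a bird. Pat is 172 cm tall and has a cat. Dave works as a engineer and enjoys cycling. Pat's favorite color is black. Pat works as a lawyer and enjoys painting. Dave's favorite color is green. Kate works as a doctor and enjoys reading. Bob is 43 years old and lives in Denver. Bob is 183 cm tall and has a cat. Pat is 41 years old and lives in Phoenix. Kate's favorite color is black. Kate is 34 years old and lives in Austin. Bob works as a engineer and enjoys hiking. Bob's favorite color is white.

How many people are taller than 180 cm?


Taller than 180: 1

1


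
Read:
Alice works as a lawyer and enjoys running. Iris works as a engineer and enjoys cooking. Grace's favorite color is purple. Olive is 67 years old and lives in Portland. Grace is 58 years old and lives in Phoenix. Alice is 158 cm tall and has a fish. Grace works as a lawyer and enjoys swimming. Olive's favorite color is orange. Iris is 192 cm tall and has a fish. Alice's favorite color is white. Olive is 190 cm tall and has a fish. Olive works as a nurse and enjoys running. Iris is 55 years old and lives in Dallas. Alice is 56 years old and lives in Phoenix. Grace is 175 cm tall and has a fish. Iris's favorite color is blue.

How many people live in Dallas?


Count in Dallas: 1

1


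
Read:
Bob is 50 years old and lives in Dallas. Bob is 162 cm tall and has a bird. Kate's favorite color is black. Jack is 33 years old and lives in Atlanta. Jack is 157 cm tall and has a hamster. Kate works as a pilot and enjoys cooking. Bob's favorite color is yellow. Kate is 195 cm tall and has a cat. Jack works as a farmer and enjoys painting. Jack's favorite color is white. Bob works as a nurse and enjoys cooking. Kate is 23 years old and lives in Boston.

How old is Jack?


Jack is 33 years old

33


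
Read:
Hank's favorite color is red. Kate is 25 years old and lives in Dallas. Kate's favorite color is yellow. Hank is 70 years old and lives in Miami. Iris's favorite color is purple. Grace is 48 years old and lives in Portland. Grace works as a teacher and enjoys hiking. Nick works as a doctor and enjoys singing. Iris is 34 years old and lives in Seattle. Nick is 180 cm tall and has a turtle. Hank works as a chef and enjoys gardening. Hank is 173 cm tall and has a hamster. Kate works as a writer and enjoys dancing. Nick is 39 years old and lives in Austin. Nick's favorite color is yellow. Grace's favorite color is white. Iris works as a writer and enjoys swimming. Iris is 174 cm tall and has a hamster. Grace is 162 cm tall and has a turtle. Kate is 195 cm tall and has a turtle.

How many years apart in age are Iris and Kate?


34 vs 25, diff = 9

9


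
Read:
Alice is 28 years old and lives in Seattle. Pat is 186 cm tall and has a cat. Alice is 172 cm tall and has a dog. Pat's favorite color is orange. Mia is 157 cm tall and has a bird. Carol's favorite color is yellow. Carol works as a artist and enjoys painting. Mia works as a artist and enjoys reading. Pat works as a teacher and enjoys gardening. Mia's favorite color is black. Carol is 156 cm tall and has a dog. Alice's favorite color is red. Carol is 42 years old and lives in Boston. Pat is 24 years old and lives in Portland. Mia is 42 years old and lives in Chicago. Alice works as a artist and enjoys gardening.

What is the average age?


Sum=136, n=4, avg=34

34


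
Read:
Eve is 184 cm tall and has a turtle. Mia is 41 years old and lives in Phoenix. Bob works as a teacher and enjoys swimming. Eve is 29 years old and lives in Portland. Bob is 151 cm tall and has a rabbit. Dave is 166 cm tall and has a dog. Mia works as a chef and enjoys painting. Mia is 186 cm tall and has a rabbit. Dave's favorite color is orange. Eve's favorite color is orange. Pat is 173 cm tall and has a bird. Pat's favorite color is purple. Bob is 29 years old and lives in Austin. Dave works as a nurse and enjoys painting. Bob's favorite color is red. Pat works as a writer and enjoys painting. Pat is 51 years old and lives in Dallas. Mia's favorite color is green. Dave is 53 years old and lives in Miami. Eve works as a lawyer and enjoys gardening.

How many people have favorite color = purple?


Count: 1

1


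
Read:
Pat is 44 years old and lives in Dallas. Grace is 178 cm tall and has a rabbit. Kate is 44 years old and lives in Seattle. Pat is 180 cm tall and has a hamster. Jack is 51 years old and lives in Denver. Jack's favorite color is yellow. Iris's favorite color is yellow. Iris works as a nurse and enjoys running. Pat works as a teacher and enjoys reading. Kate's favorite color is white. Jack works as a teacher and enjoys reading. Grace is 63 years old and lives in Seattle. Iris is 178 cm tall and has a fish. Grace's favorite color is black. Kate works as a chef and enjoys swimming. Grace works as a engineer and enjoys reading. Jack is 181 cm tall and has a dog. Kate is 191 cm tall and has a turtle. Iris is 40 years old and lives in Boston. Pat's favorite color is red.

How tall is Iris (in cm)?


Iris is 178 cm tall

178


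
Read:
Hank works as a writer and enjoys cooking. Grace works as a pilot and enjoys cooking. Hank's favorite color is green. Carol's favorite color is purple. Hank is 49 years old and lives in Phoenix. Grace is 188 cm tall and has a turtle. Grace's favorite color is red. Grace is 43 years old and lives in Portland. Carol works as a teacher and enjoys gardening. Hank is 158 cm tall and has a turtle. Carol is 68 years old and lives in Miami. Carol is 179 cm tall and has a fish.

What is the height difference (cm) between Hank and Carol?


|158 - 179| = 21

21


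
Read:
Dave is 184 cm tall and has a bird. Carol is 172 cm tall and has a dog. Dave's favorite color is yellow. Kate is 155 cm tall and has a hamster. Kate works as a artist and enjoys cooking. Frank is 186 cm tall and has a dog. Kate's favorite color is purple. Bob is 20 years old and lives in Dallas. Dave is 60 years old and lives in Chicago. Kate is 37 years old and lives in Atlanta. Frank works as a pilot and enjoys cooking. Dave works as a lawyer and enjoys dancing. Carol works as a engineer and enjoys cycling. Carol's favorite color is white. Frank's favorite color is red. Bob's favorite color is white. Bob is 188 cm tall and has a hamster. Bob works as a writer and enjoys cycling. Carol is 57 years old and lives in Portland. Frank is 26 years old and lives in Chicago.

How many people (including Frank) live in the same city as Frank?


Frank lives in Chicago. Count = 2

2


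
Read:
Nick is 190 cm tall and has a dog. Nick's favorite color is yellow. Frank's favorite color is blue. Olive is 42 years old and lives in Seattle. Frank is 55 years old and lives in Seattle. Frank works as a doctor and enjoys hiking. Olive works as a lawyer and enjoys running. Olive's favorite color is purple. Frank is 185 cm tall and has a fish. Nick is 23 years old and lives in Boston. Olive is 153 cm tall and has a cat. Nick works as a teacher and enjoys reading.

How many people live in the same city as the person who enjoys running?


Person with hobby running is Olive, city Seattle. Count = 2

2


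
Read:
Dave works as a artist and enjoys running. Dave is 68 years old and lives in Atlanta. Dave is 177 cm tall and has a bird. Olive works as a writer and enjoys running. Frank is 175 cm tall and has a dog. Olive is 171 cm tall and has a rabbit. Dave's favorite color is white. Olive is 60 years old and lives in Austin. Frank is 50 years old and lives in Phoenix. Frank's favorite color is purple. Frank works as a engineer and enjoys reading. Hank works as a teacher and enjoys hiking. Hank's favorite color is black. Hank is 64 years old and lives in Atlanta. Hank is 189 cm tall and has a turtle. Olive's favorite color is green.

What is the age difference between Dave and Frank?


|68 - 50| = 18

18


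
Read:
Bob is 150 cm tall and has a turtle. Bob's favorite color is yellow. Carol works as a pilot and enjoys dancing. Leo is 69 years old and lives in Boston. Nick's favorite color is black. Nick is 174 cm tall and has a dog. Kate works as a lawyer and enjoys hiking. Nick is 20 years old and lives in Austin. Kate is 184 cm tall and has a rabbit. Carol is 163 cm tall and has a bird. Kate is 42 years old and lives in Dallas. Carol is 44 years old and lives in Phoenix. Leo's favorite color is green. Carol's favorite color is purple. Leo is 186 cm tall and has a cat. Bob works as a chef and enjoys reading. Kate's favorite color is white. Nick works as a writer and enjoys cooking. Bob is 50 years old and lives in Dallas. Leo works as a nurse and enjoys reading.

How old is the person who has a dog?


Person with dog is Nick, age 20

20


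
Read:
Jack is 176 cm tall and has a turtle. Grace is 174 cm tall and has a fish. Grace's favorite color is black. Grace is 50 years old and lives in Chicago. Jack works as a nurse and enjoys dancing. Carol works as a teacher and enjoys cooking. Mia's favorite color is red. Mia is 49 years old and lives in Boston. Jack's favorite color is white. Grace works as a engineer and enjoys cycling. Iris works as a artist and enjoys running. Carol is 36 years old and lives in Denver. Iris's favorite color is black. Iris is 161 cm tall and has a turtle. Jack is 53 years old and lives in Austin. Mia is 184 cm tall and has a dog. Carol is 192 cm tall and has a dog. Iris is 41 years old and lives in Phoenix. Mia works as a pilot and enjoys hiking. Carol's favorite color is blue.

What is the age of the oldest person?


Oldest: Jack at 53

53


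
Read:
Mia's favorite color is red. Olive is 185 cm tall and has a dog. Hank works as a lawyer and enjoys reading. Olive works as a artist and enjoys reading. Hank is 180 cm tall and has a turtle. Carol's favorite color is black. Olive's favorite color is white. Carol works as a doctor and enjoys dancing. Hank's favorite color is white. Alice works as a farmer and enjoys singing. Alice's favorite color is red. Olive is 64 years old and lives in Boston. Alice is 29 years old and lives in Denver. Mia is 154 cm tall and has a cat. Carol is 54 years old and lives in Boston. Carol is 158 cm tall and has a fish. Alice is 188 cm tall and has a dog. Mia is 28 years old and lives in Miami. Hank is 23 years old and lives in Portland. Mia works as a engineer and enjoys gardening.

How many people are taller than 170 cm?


Taller than 170: 3

3


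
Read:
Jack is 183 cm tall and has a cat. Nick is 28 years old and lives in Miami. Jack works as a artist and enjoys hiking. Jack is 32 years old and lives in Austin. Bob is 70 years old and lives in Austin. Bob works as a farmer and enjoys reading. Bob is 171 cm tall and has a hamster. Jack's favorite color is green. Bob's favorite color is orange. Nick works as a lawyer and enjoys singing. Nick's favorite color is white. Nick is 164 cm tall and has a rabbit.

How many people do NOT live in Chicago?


Not in Chicago: 3

3


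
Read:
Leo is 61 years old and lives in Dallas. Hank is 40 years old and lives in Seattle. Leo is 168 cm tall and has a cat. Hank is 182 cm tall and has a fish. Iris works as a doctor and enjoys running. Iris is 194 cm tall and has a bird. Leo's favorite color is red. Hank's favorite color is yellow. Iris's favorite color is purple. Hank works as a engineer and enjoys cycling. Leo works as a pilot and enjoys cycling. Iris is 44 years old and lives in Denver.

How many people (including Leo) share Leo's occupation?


Leo is a pilot. Count = 1

1
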